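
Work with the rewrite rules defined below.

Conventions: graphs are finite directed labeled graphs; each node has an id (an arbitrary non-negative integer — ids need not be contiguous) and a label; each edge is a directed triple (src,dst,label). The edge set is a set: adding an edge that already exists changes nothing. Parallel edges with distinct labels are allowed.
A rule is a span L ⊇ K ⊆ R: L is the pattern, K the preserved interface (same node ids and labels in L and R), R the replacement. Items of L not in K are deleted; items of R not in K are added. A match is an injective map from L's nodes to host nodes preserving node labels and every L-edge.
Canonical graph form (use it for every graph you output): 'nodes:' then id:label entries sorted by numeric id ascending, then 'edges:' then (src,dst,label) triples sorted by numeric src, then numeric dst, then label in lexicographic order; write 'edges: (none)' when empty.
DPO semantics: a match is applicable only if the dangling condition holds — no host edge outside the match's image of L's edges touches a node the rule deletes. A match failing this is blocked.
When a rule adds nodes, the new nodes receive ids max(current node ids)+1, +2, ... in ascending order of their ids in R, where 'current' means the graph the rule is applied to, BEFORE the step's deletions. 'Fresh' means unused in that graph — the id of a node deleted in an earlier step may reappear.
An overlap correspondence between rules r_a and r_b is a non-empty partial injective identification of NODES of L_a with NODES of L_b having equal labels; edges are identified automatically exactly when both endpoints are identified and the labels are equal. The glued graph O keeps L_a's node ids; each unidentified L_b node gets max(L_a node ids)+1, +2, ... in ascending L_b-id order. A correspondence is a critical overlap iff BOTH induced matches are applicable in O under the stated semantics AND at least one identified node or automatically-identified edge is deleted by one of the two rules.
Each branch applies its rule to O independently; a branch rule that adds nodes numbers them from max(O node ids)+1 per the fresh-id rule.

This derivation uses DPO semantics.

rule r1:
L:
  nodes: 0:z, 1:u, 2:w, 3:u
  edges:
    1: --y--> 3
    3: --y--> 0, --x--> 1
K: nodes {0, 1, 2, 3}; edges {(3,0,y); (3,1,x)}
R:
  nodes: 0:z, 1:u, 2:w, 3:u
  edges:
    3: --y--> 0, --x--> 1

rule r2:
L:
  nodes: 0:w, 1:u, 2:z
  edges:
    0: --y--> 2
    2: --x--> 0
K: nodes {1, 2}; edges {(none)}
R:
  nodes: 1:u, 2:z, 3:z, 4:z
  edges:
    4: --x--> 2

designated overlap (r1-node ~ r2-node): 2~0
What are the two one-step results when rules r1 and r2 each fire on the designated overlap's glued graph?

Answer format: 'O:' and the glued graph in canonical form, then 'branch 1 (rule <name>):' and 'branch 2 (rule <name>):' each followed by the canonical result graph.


O:
nodes: 0:z, 1:u, 2:w, 3:u, 4:u, 5:z
edges: (1,3,y); (2,5,y); (3,0,y); (3,1,x); (5,2,x)
branch 1 (rule r1):
nodes: 0:z, 1:u, 2:w, 3:u, 4:u, 5:z
edges: (2,5,y); (3,0,y); (3,1,x); (5,2,x)
branch 2 (rule r2):
nodes: 0:z, 1:u, 3:u, 4:u, 5:z, 6:z, 7:z
edges: (1,3,y); (3,0,y); (3,1,x); (7,5,x)


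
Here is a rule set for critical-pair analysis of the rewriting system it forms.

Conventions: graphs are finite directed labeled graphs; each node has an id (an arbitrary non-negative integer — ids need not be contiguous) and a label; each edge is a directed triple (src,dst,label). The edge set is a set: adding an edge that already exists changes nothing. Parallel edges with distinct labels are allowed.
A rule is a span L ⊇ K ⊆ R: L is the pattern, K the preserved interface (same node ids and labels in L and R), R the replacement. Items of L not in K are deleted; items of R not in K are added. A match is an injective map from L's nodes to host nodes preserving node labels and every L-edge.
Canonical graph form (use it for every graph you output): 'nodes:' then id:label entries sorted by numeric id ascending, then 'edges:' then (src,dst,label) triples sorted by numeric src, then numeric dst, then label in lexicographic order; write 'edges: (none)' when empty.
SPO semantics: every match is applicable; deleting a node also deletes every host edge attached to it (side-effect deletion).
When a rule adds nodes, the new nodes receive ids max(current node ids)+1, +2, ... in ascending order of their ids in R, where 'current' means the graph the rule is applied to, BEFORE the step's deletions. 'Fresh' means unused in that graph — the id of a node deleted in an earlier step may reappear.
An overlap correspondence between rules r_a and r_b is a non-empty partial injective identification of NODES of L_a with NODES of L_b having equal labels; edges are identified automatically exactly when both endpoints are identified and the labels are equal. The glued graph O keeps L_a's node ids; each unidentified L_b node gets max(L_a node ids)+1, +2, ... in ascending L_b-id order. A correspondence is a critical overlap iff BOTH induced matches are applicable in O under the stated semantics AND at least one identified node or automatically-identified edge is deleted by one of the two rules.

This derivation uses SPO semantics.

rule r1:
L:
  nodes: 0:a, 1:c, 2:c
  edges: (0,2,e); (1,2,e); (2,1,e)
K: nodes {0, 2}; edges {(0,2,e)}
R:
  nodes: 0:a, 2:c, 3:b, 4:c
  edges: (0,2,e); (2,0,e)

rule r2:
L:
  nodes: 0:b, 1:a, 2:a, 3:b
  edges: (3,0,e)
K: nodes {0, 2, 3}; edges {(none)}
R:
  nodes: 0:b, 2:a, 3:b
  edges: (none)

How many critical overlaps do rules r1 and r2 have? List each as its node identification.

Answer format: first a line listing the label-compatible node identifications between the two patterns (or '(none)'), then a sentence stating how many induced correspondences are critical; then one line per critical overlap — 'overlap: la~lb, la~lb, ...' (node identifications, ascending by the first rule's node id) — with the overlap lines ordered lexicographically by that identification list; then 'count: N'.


label-compatible node identifications between L(r1) and L(r2): 0~1, 0~2
1 of the induced correspondences is a critical overlap of r1 and r2.
overlap: 0~1
count: 1


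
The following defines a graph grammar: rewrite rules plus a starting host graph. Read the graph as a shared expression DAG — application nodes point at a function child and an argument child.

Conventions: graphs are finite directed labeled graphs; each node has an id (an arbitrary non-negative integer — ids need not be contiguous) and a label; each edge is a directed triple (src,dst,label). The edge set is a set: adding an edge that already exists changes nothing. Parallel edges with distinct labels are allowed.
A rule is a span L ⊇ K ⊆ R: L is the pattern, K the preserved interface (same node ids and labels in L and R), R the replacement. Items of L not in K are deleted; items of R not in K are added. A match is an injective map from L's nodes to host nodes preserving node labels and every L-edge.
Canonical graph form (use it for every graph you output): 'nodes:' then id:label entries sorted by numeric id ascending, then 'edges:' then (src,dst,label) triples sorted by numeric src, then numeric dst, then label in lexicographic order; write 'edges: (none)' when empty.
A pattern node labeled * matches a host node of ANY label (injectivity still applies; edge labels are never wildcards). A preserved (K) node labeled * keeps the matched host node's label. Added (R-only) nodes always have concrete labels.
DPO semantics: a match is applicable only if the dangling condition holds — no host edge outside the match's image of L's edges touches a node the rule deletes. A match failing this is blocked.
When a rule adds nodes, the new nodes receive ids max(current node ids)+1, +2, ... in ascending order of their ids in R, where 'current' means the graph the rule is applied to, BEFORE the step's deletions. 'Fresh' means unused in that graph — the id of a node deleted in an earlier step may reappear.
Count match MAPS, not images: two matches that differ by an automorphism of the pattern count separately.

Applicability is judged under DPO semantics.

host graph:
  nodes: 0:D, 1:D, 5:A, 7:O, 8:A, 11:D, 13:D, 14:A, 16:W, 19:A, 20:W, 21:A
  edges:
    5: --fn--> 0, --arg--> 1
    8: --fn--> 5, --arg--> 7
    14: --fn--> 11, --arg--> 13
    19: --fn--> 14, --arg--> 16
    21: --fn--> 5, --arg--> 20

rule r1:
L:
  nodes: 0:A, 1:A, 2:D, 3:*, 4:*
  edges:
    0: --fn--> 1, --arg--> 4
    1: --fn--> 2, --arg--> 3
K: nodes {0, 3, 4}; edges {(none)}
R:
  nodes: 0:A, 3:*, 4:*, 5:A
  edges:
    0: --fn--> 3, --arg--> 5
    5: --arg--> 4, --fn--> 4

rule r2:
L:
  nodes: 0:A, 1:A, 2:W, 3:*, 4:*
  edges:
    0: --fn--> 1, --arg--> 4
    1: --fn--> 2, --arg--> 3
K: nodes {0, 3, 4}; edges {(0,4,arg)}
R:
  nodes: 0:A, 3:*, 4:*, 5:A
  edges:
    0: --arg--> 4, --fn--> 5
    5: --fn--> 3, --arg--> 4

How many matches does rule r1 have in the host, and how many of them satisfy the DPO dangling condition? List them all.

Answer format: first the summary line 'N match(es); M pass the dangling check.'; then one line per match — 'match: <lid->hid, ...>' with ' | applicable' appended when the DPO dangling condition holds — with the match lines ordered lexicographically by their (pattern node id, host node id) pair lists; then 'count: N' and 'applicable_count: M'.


3 match(es); 1 pass the dangling check.
match: 0->8, 1->5, 2->0, 3->1, 4->7
match: 0->19, 1->14, 2->11, 3->13, 4->16 | applicable
match: 0->21, 1->5, 2->0, 3->1, 4->20
count: 3
applicable_count: 1


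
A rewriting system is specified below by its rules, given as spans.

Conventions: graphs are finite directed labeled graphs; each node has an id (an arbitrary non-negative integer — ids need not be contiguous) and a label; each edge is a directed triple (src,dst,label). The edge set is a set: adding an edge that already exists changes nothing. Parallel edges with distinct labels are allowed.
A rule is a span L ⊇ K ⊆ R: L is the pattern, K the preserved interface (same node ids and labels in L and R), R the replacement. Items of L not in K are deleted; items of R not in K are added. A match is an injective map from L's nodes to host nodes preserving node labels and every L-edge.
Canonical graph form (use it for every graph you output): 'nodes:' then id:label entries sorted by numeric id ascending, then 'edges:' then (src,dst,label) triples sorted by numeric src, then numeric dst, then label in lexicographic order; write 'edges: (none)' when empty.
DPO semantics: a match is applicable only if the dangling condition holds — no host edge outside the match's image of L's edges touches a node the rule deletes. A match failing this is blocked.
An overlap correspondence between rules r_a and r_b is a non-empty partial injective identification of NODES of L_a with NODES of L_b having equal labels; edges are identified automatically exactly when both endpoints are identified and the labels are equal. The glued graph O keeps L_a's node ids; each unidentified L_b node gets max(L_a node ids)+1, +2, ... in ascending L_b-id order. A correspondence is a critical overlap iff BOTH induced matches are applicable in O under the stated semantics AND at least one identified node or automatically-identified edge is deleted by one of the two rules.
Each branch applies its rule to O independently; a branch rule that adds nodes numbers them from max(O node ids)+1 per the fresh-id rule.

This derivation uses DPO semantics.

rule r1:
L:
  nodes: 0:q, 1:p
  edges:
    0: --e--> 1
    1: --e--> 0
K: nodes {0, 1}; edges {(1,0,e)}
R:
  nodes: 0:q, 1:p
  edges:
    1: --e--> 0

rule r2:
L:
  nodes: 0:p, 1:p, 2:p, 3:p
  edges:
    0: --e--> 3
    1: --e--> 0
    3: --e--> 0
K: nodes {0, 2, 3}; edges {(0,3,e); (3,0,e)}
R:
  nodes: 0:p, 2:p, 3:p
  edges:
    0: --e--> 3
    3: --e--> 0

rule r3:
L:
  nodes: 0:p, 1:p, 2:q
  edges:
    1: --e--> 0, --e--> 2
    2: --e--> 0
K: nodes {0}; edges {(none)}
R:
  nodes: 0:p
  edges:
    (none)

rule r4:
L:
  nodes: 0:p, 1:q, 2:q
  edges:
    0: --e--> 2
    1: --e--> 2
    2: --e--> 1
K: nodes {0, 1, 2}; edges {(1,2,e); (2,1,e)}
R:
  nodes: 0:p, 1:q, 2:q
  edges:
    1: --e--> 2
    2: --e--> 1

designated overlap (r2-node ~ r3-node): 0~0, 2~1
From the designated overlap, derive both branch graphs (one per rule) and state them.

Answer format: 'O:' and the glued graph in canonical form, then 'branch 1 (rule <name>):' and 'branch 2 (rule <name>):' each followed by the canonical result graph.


O:
nodes: 0:p, 1:p, 2:p, 3:p, 4:q
edges: (0,3,e); (1,0,e); (2,0,e); (2,4,e); (3,0,e); (4,0,e)
branch 1 (rule r2):
nodes: 0:p, 2:p, 3:p, 4:q
edges: (0,3,e); (2,0,e); (2,4,e); (3,0,e); (4,0,e)
branch 2 (rule r3):
nodes: 0:p, 1:p, 3:p
edges: (0,3,e); (1,0,e); (3,0,e)


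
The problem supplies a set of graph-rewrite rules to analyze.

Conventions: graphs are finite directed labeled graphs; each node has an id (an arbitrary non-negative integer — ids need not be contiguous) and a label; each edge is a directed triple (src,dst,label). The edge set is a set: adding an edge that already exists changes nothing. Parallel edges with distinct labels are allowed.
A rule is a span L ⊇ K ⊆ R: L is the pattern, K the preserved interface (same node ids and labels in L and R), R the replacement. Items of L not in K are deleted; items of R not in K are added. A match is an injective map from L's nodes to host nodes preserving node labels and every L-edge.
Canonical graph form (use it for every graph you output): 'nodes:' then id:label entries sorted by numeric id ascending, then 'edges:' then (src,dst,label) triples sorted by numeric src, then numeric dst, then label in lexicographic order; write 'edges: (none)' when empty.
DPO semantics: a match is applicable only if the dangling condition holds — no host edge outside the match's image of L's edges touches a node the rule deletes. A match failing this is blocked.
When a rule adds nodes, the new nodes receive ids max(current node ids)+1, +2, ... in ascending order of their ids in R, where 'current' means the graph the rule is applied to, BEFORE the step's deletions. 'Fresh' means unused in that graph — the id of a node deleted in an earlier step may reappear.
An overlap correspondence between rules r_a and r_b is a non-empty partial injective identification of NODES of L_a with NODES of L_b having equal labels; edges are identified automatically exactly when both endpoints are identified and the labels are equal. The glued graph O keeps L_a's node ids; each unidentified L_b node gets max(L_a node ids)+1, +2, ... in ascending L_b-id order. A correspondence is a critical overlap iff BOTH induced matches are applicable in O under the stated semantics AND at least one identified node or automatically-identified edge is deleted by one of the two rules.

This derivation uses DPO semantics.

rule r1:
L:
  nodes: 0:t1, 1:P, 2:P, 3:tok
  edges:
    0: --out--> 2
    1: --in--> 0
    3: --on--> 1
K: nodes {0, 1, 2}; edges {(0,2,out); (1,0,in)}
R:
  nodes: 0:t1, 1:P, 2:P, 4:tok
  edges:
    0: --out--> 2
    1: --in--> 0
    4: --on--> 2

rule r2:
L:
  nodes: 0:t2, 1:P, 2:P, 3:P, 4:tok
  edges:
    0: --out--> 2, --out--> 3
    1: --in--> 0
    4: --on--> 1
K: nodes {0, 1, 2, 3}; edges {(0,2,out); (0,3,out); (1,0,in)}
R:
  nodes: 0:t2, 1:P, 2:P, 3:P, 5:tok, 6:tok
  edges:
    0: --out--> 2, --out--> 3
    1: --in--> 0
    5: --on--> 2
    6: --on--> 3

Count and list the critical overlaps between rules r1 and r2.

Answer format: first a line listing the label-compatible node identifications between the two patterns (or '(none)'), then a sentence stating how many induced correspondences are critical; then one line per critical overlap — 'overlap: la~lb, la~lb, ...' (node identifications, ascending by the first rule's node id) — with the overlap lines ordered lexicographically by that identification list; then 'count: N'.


label-compatible node identifications between L(r1) and L(r2): 1~1, 1~2, 1~3, 2~1, 2~2, 2~3, 3~4
3 of the induced correspondences are critical overlaps of r1 and r2.
overlap: 1~1, 2~2, 3~4
overlap: 1~1, 2~3, 3~4
overlap: 1~1, 3~4
count: 3


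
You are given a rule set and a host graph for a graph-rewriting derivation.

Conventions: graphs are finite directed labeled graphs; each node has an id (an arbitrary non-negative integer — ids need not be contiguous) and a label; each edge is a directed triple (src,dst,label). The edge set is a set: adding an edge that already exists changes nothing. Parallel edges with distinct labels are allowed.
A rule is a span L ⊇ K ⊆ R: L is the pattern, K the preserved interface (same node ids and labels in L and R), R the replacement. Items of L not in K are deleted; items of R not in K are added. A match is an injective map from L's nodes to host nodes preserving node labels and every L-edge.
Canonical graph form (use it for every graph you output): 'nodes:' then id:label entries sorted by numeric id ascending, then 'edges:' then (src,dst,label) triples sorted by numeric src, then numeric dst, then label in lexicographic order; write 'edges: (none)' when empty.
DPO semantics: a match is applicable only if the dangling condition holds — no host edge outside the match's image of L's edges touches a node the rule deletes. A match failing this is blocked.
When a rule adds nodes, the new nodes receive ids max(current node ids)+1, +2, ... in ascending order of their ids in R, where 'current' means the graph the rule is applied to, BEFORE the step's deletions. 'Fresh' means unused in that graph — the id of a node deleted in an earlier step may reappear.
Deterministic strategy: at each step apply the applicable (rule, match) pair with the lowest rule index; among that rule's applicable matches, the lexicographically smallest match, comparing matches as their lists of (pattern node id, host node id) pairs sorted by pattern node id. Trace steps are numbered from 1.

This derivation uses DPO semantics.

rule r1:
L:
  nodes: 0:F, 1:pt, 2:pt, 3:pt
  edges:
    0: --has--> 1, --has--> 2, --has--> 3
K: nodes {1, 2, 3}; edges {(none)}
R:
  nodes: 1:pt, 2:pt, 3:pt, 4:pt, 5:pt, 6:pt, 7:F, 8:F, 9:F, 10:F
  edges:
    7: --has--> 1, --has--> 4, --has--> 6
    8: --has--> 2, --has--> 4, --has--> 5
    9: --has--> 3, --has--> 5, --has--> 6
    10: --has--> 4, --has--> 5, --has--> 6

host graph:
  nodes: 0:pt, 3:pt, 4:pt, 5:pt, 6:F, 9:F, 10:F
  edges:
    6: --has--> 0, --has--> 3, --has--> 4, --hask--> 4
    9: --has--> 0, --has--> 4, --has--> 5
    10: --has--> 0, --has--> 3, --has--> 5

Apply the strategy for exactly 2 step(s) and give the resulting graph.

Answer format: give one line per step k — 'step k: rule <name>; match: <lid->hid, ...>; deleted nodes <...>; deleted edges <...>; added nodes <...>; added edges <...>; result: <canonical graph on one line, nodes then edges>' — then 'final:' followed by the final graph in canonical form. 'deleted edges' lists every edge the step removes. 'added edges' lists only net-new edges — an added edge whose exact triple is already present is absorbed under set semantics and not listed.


step 1: rule r1; match: 0->9, 1->0, 2->4, 3->5; deleted nodes 9; deleted edges (9,0,has); (9,4,has); (9,5,has); added nodes 11, 12, 13, 14, 15, 16, 17; added edges (14,0,has); (14,11,has); (14,13,has); (15,4,has); (15,11,has); (15,12,has); (16,5,has); (16,12,has); (16,13,has); (17,11,has); (17,12,has); (17,13,has); result: nodes: 0:pt, 3:pt, 4:pt, 5:pt, 6:F, 10:F, 11:pt, 12:pt, 13:pt, 14:F, 15:F, 16:F, 17:F edges: (6,0,has); (6,3,has); (6,4,has); (6,4,hask); (10,0,has); (10,3,has); (10,5,has); (14,0,has); (14,11,has); (14,13,has); (15,4,has); (15,11,has); (15,12,has); (16,5,has); (16,12,has); (16,13,has); (17,11,has); (17,12,has); (17,13,has)
step 2: rule r1; match: 0->10, 1->0, 2->3, 3->5; deleted nodes 10; deleted edges (10,0,has); (10,3,has); (10,5,has); added nodes 18, 19, 20, 21, 22, 23, 24; added edges (21,0,has); (21,18,has); (21,20,has); (22,3,has); (22,18,has); (22,19,has); (23,5,has); (23,19,has); (23,20,has); (24,18,has); (24,19,has); (24,20,has); result: nodes: 0:pt, 3:pt, 4:pt, 5:pt, 6:F, 11:pt, 12:pt, 13:pt, 14:F, 15:F, 16:F, 17:F, 18:pt, 19:pt, 20:pt, 21:F, 22:F, 23:F, 24:F edges: (6,0,has); (6,3,has); (6,4,has); (6,4,hask); (14,0,has); (14,11,has); (14,13,has); (15,4,has); (15,11,has); (15,12,has); (16,5,has); (16,12,has); (16,13,has); (17,11,has); (17,12,has); (17,13,has); (21,0,has); (21,18,has); (21,20,has); (22,3,has); (22,18,has); (22,19,has); (23,5,has); (23,19,has); (23,20,has); (24,18,has); (24,19,has); (24,20,has)
final:
nodes: 0:pt, 3:pt, 4:pt, 5:pt, 6:F, 11:pt, 12:pt, 13:pt, 14:F, 15:F, 16:F, 17:F, 18:pt, 19:pt, 20:pt, 21:F, 22:F, 23:F, 24:F
edges: (6,0,has); (6,3,has); (6,4,has); (6,4,hask); (14,0,has); (14,11,has); (14,13,has); (15,4,has); (15,11,has); (15,12,has); (16,5,has); (16,12,has); (16,13,has); (17,11,has); (17,12,has); (17,13,has); (21,0,has); (21,18,has); (21,20,has); (22,3,has); (22,18,has); (22,19,has); (23,5,has); (23,19,has); (23,20,has); (24,18,has); (24,19,has); (24,20,has)


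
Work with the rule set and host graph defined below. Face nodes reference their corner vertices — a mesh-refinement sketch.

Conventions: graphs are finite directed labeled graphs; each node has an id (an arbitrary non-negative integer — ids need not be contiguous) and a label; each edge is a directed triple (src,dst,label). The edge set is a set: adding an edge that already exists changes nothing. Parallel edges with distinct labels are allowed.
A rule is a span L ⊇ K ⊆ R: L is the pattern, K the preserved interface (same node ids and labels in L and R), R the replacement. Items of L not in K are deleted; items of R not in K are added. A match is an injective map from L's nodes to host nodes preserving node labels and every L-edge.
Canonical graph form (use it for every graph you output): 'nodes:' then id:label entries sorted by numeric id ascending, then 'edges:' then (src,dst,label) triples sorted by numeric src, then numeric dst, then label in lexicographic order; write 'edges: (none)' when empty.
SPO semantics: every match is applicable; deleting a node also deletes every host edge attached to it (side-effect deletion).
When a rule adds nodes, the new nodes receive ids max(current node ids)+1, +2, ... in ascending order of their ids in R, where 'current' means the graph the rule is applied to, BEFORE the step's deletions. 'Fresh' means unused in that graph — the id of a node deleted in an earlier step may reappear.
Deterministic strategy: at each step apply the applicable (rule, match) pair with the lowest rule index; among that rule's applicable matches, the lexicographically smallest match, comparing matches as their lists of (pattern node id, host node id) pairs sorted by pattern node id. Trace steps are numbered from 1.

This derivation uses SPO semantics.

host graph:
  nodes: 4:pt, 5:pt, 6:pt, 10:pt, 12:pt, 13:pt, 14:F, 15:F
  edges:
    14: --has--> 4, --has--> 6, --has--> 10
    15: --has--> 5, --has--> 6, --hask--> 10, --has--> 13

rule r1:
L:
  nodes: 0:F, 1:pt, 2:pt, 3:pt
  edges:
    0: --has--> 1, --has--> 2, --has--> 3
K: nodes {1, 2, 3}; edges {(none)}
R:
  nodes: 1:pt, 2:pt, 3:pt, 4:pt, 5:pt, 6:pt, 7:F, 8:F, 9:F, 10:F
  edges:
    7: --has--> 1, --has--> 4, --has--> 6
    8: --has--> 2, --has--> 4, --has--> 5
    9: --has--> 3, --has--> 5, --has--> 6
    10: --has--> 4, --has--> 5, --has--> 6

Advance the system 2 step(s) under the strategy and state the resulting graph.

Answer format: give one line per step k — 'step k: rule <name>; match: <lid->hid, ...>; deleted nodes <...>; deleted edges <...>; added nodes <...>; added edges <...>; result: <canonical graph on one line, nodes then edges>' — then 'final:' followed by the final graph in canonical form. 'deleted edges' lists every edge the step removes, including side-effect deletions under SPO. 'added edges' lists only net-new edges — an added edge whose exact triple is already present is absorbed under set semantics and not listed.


step 1: rule r1; match: 0->14, 1->4, 2->6, 3->10; deleted nodes 14; deleted edges (14,4,has); (14,6,has); (14,10,has); added nodes 16, 17, 18, 19, 20, 21, 22; added edges (19,4,has); (19,16,has); (19,18,has); (20,6,has); (20,16,has); (20,17,has); (21,10,has); (21,17,has); (21,18,has); (22,16,has); (22,17,has); (22,18,has); result: nodes: 4:pt, 5:pt, 6:pt, 10:pt, 12:pt, 13:pt, 15:F, 16:pt, 17:pt, 18:pt, 19:F, 20:F, 21:F, 22:F edges: (15,5,has); (15,6,has); (15,10,hask); (15,13,has); (19,4,has); (19,16,has); (19,18,has); (20,6,has); (20,16,has); (20,17,has); (21,10,has); (21,17,has); (21,18,has); (22,16,has); (22,17,has); (22,18,has)
step 2: rule r1; match: 0->15, 1->5, 2->6, 3->13; deleted nodes 15; deleted edges (15,5,has); (15,6,has); (15,10,hask); (15,13,has); added nodes 23, 24, 25, 26, 27, 28, 29; added edges (26,5,has); (26,23,has); (26,25,has); (27,6,has); (27,23,has); (27,24,has); (28,13,has); (28,24,has); (28,25,has); (29,23,has); (29,24,has); (29,25,has); result: nodes: 4:pt, 5:pt, 6:pt, 10:pt, 12:pt, 13:pt, 16:pt, 17:pt, 18:pt, 19:F, 20:F, 21:F, 22:F, 23:pt, 24:pt, 25:pt, 26:F, 27:F, 28:F, 29:F edges: (19,4,has); (19,16,has); (19,18,has); (20,6,has); (20,16,has); (20,17,has); (21,10,has); (21,17,has); (21,18,has); (22,16,has); (22,17,has); (22,18,has); (26,5,has); (26,23,has); (26,25,has); (27,6,has); (27,23,has); (27,24,has); (28,13,has); (28,24,has); (28,25,has); (29,23,has); (29,24,has); (29,25,has)
final:
nodes: 4:pt, 5:pt, 6:pt, 10:pt, 12:pt, 13:pt, 16:pt, 17:pt, 18:pt, 19:F, 20:F, 21:F, 22:F, 23:pt, 24:pt, 25:pt, 26:F, 27:F, 28:F, 29:F
edges: (19,4,has); (19,16,has); (19,18,has); (20,6,has); (20,16,has); (20,17,has); (21,10,has); (21,17,has); (21,18,has); (22,16,has); (22,17,has); (22,18,has); (26,5,has); (26,23,has); (26,25,has); (27,6,has); (27,23,has); (27,24,has); (28,13,has); (28,24,has); (28,25,has); (29,23,has); (29,24,has); (29,25,has)


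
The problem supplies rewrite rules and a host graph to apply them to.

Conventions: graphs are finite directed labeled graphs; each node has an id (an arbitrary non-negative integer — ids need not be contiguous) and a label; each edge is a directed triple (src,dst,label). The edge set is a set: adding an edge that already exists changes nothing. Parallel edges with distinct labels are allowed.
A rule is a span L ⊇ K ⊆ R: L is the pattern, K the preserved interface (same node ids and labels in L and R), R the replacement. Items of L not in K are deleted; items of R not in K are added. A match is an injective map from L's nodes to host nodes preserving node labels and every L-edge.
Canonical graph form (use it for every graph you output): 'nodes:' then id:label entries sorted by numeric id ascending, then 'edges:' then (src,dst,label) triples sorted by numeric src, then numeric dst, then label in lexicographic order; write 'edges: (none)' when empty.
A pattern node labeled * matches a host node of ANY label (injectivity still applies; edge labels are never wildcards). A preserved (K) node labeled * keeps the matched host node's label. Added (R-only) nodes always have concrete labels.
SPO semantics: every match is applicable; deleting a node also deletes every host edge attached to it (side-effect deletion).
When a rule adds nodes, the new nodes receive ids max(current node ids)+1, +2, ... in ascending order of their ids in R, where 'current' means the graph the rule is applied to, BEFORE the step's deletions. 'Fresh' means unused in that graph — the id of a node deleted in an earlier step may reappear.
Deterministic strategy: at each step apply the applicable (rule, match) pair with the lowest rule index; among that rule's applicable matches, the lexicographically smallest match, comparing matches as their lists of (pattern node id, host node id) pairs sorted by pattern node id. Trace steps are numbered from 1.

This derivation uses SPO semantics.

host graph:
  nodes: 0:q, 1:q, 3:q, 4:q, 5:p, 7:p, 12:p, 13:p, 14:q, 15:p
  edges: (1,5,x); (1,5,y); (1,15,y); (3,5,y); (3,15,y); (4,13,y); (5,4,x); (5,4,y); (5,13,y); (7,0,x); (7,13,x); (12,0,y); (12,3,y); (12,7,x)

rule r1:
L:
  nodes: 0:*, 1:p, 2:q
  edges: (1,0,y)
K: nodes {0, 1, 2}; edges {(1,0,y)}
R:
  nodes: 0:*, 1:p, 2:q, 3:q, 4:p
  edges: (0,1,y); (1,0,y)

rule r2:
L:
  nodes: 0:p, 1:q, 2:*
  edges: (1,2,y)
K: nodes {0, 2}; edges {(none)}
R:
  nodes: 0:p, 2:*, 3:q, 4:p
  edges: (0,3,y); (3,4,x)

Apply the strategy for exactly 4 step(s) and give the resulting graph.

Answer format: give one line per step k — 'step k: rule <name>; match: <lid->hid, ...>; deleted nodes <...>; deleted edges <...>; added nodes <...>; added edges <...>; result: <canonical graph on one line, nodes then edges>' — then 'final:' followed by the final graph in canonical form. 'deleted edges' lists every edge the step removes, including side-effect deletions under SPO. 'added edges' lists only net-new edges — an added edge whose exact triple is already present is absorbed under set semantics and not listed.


step 1: rule r1; match: 0->0, 1->12, 2->1; deleted nodes (none); deleted edges (none); added nodes 16, 17; added edges (0,12,y); result: nodes: 0:q, 1:q, 3:q, 4:q, 5:p, 7:p, 12:p, 13:p, 14:q, 15:p, 16:q, 17:p edges: (0,12,y); (1,5,x); (1,5,y); (1,15,y); (3,5,y); (3,15,y); (4,13,y); (5,4,x); (5,4,y); (5,13,y); (7,0,x); (7,13,x); (12,0,y); (12,3,y); (12,7,x)
step 2: rule r1; match: 0->0, 1->12, 2->1; deleted nodes (none); deleted edges (none); added nodes 18, 19; added edges (none); result: nodes: 0:q, 1:q, 3:q, 4:q, 5:p, 7:p, 12:p, 13:p, 14:q, 15:p, 16:q, 17:p, 18:q, 19:p edges: (0,12,y); (1,5,x); (1,5,y); (1,15,y); (3,5,y); (3,15,y); (4,13,y); (5,4,x); (5,4,y); (5,13,y); (7,0,x); (7,13,x); (12,0,y); (12,3,y); (12,7,x)
step 3: rule r1; match: 0->0, 1->12, 2->1; deleted nodes (none); deleted edges (none); added nodes 20, 21; added edges (none); result: nodes: 0:q, 1:q, 3:q, 4:q, 5:p, 7:p, 12:p, 13:p, 14:q, 15:p, 16:q, 17:p, 18:q, 19:p, 20:q, 21:p edges: (0,12,y); (1,5,x); (1,5,y); (1,15,y); (3,5,y); (3,15,y); (4,13,y); (5,4,x); (5,4,y); (5,13,y); (7,0,x); (7,13,x); (12,0,y); (12,3,y); (12,7,x)
step 4: rule r1; match: 0->0, 1->12, 2->1; deleted nodes (none); deleted edges (none); added nodes 22, 23; added edges (none); result: nodes: 0:q, 1:q, 3:q, 4:q, 5:p, 7:p, 12:p, 13:p, 14:q, 15:p, 16:q, 17:p, 18:q, 19:p, 20:q, 21:p, 22:q, 23:p edges: (0,12,y); (1,5,x); (1,5,y); (1,15,y); (3,5,y); (3,15,y); (4,13,y); (5,4,x); (5,4,y); (5,13,y); (7,0,x); (7,13,x); (12,0,y); (12,3,y); (12,7,x)
final:
nodes: 0:q, 1:q, 3:q, 4:q, 5:p, 7:p, 12:p, 13:p, 14:q, 15:p, 16:q, 17:p, 18:q, 19:p, 20:q, 21:p, 22:q, 23:p
edges: (0,12,y); (1,5,x); (1,5,y); (1,15,y); (3,5,y); (3,15,y); (4,13,y); (5,4,x); (5,4,y); (5,13,y); (7,0,x); (7,13,x); (12,0,y); (12,3,y); (12,7,x)


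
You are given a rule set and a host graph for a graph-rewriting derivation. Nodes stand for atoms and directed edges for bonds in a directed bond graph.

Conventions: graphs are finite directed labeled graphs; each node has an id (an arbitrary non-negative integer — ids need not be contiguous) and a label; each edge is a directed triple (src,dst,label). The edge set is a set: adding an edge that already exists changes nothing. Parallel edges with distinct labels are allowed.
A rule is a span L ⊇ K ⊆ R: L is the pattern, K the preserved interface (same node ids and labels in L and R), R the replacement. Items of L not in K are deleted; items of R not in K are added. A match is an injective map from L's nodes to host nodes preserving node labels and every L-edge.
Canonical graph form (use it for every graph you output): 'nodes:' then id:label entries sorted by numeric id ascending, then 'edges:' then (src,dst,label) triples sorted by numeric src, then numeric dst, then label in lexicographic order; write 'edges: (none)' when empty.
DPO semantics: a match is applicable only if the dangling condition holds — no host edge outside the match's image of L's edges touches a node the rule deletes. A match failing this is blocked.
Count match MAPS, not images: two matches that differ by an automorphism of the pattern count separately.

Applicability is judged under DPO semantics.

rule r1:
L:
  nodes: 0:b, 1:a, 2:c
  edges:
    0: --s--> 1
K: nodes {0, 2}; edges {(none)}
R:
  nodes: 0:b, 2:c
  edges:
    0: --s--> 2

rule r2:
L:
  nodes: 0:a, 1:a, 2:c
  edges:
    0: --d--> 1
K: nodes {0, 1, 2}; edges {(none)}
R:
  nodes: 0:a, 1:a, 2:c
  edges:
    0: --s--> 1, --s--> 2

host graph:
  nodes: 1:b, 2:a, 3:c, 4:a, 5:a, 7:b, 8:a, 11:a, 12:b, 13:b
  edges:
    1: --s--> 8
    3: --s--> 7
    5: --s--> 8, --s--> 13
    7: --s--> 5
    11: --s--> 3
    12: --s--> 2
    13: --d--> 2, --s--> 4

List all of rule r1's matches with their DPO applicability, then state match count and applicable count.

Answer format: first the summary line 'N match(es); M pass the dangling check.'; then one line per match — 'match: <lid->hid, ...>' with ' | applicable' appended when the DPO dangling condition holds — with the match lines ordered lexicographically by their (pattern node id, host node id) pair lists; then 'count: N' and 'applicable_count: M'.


4 match(es); 1 pass the dangling check.
match: 0->1, 1->8, 2->3
match: 0->7, 1->5, 2->3
match: 0->12, 1->2, 2->3
match: 0->13, 1->4, 2->3 | applicable
count: 4
applicable_count: 1


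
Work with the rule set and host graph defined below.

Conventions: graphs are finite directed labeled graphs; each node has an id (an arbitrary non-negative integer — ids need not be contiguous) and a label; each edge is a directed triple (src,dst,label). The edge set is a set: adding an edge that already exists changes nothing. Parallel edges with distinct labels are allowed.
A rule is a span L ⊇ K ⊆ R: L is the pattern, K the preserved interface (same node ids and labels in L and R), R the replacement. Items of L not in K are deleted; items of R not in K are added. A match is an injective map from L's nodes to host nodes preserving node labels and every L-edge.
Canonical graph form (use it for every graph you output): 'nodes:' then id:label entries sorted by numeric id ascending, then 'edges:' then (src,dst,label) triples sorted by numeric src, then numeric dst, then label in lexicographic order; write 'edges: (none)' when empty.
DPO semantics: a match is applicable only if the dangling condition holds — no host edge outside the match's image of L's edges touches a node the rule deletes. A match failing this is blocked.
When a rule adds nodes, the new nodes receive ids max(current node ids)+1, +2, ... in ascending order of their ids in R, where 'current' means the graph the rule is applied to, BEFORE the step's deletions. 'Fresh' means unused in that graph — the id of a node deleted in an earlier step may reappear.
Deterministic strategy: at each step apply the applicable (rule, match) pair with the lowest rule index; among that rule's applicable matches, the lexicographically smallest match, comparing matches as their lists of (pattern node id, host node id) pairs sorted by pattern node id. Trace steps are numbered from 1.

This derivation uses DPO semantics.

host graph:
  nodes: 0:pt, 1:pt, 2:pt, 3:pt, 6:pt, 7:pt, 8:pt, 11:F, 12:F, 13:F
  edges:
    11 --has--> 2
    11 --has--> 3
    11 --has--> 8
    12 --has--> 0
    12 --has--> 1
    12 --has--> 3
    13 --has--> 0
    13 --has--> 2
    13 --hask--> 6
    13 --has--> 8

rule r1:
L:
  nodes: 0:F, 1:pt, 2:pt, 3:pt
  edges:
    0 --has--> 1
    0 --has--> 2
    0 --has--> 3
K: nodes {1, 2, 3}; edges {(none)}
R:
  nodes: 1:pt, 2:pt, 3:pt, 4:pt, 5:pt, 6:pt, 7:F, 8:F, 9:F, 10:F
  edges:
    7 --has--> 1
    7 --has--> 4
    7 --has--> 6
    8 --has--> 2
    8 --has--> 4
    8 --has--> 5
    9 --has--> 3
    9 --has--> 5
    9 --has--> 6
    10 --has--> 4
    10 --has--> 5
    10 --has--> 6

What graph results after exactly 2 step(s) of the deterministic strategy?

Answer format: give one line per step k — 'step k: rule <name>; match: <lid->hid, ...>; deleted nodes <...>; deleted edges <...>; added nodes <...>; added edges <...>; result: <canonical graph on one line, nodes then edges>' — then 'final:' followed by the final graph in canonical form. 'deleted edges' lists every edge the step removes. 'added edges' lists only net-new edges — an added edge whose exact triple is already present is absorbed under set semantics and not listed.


step 1: rule r1; match: 0->11, 1->2, 2->3, 3->8; deleted nodes 11; deleted edges (11,2,has); (11,3,has); (11,8,has); added nodes 14, 15, 16, 17, 18, 19, 20; added edges (17,2,has); (17,14,has); (17,16,has); (18,3,has); (18,14,has); (18,15,has); (19,8,has); (19,15,has); (19,16,has); (20,14,has); (20,15,has); (20,16,has); result: nodes: 0:pt, 1:pt, 2:pt, 3:pt, 6:pt, 7:pt, 8:pt, 12:F, 13:F, 14:pt, 15:pt, 16:pt, 17:F, 18:F, 19:F, 20:F edges: (12,0,has); (12,1,has); (12,3,has); (13,0,has); (13,2,has); (13,6,hask); (13,8,has); (17,2,has); (17,14,has); (17,16,has); (18,3,has); (18,14,has); (18,15,has); (19,8,has); (19,15,has); (19,16,has); (20,14,has); (20,15,has); (20,16,has)
step 2: rule r1; match: 0->12, 1->0, 2->1, 3->3; deleted nodes 12; deleted edges (12,0,has); (12,1,has); (12,3,has); added nodes 21, 22, 23, 24, 25, 26, 27; added edges (24,0,has); (24,21,has); (24,23,has); (25,1,has); (25,21,has); (25,22,has); (26,3,has); (26,22,has); (26,23,has); (27,21,has); (27,22,has); (27,23,has); result: nodes: 0:pt, 1:pt, 2:pt, 3:pt, 6:pt, 7:pt, 8:pt, 13:F, 14:pt, 15:pt, 16:pt, 17:F, 18:F, 19:F, 20:F, 21:pt, 22:pt, 23:pt, 24:F, 25:F, 26:F, 27:F edges: (13,0,has); (13,2,has); (13,6,hask); (13,8,has); (17,2,has); (17,14,has); (17,16,has); (18,3,has); (18,14,has); (18,15,has); (19,8,has); (19,15,has); (19,16,has); (20,14,has); (20,15,has); (20,16,has); (24,0,has); (24,21,has); (24,23,has); (25,1,has); (25,21,has); (25,22,has); (26,3,has); (26,22,has); (26,23,has); (27,21,has); (27,22,has); (27,23,has)
final:
nodes: 0:pt, 1:pt, 2:pt, 3:pt, 6:pt, 7:pt, 8:pt, 13:F, 14:pt, 15:pt, 16:pt, 17:F, 18:F, 19:F, 20:F, 21:pt, 22:pt, 23:pt, 24:F, 25:F, 26:F, 27:F
edges: (13,0,has); (13,2,has); (13,6,hask); (13,8,has); (17,2,has); (17,14,has); (17,16,has); (18,3,has); (18,14,has); (18,15,has); (19,8,has); (19,15,has); (19,16,has); (20,14,has); (20,15,has); (20,16,has); (24,0,has); (24,21,has); (24,23,has); (25,1,has); (25,21,has); (25,22,has); (26,3,has); (26,22,has); (26,23,has); (27,21,has); (27,22,has); (27,23,has)


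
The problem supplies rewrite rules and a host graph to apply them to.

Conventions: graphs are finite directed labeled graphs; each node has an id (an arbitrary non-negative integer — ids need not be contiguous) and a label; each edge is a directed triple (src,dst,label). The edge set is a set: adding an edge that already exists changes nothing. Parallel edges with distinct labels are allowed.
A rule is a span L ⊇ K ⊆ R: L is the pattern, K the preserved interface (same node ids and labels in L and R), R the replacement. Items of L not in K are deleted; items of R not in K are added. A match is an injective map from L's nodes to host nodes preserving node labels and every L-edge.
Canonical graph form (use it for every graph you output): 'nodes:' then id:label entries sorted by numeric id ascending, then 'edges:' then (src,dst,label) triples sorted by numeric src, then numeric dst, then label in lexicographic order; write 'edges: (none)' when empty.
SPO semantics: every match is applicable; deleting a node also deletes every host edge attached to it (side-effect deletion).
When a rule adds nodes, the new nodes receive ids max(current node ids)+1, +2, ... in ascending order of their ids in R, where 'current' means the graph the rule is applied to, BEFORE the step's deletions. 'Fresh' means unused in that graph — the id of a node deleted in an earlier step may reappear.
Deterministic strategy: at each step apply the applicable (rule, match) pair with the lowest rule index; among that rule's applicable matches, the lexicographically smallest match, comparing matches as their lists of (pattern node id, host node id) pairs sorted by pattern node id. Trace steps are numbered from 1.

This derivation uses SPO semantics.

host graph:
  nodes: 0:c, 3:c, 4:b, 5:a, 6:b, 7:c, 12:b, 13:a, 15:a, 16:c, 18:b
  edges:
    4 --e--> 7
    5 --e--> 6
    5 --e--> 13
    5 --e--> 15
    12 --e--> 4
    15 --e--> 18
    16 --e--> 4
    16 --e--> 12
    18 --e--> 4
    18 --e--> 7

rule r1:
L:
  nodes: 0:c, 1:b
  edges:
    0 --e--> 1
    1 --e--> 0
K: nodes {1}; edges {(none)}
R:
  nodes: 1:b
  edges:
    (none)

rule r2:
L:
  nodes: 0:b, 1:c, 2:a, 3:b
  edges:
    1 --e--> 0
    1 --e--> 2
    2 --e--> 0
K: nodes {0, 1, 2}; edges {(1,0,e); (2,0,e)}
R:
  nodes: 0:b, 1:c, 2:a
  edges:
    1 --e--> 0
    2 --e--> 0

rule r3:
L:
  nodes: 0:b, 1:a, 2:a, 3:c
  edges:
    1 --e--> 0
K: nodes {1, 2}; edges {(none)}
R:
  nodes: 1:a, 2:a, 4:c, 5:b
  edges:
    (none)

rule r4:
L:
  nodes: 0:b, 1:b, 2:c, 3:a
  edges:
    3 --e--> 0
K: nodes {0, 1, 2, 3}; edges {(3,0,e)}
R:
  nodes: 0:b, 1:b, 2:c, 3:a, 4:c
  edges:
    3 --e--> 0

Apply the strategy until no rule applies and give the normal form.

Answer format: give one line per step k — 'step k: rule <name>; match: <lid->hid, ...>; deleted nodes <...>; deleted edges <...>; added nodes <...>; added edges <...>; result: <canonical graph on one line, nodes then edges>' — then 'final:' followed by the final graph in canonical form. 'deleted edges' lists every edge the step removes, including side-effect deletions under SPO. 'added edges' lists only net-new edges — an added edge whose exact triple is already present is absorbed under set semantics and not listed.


step 1: rule r3; match: 0->6, 1->5, 2->13, 3->0; deleted nodes 0, 6; deleted edges (5,6,e); added nodes 19, 20; added edges (none); result: nodes: 3:c, 4:b, 5:a, 7:c, 12:b, 13:a, 15:a, 16:c, 18:b, 19:c, 20:b edges: (4,7,e); (5,13,e); (5,15,e); (12,4,e); (15,18,e); (16,4,e); (16,12,e); (18,4,e); (18,7,e)
step 2: rule r3; match: 0->18, 1->15, 2->5, 3->3; deleted nodes 3, 18; deleted edges (15,18,e); (18,4,e); (18,7,e); added nodes 21, 22; added edges (none); result: nodes: 4:b, 5:a, 7:c, 12:b, 13:a, 15:a, 16:c, 19:c, 20:b, 21:c, 22:b edges: (4,7,e); (5,13,e); (5,15,e); (12,4,e); (16,4,e); (16,12,e)
final:
nodes: 4:b, 5:a, 7:c, 12:b, 13:a, 15:a, 16:c, 19:c, 20:b, 21:c, 22:b
edges: (4,7,e); (5,13,e); (5,15,e); (12,4,e); (16,4,e); (16,12,e)
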